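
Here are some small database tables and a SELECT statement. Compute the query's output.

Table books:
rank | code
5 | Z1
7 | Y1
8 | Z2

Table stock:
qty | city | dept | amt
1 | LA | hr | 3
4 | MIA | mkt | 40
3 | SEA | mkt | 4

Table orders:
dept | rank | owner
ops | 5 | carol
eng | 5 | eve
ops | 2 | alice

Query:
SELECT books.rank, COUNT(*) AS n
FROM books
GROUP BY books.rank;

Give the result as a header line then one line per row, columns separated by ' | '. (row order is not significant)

After GROUP BY (3 rows):
books.rank | n
5 | 1
7 | 1
8 | 1

== RESULT ==
books.rank | n
5 | 1
7 | 1
8 | 1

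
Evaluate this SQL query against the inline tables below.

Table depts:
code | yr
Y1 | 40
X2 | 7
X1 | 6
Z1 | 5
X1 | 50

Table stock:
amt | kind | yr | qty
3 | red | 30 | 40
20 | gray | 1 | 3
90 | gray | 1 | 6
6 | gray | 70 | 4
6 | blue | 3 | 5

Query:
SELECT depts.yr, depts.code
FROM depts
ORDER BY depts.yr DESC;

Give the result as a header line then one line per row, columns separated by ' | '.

After SELECT (5 rows):
depts.yr | depts.code
40 | Y1
7 | X2
6 | X1
5 | Z1
50 | X1
After ORDER BY (5 rows):
depts.yr | depts.code
50 | X1
40 | Y1
7 | X2
6 | X1
5 | Z1

== RESULT ==
depts.yr | depts.code
50 | X1
40 | Y1
7 | X2
6 | X1
5 | Z1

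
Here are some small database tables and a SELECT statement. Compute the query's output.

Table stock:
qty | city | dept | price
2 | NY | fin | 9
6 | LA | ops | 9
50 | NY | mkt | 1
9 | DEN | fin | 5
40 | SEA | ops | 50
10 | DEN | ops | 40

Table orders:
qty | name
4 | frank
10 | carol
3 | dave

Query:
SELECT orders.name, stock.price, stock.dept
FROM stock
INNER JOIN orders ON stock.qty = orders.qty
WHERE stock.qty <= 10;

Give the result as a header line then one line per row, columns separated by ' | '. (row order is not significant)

== RESULT ==
orders.name | stock.price | stock.dept
carol | 40 | ops

Derivation:
After JOIN orders (1 rows):
stock.qty | stock.city | stock.dept | stock.price | orders.qty | orders.name
10 | DEN | ops | 40 | 10 | carol
After WHERE (1 rows):
stock.qty | stock.city | stock.dept | stock.price | orders.qty | orders.name
10 | DEN | ops | 40 | 10 | carol
After SELECT (1 rows):
orders.name | stock.price | stock.dept
carol | 40 | ops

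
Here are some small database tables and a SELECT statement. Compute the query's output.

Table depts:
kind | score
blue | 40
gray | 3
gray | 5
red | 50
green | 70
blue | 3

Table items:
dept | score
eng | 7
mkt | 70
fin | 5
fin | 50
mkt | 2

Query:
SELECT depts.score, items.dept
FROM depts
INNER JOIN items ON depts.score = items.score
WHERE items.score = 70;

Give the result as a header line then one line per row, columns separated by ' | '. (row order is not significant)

After JOIN items (3 rows):
depts.kind | depts.score | items.dept | items.score
gray | 5 | fin | 5
red | 50 | fin | 50
green | 70 | mkt | 70
After WHERE (1 rows):
depts.kind | depts.score | items.dept | items.score
green | 70 | mkt | 70
After SELECT (1 rows):
depts.score | items.dept
70 | mkt

== RESULT ==
depts.score | items.dept
70 | mkt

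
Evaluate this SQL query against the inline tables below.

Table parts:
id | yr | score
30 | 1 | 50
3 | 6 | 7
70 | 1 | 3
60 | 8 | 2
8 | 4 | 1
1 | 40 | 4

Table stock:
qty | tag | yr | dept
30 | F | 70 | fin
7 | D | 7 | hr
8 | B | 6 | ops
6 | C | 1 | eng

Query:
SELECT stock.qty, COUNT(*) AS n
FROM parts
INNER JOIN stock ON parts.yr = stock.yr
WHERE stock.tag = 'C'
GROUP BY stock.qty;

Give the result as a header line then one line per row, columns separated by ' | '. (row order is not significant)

After JOIN stock (3 rows):
parts.id | parts.yr | parts.score | stock.qty | stock.tag | stock.yr | stock.dept
30 | 1 | 50 | 6 | C | 1 | eng
3 | 6 | 7 | 8 | B | 6 | ops
70 | 1 | 3 | 6 | C | 1 | eng
After WHERE (2 rows):
parts.id | parts.yr | parts.score | stock.qty | stock.tag | stock.yr | stock.dept
30 | 1 | 50 | 6 | C | 1 | eng
70 | 1 | 3 | 6 | C | 1 | eng
After GROUP BY (1 rows):
stock.qty | n
6 | 2

== RESULT ==
stock.qty | n
6 | 2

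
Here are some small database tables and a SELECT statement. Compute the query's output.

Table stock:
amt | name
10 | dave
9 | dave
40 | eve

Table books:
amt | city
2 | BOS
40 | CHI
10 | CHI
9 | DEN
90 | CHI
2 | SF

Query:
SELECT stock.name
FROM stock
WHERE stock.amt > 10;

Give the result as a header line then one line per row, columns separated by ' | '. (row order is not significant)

== RESULT ==
stock.name
eve

Derivation:
After WHERE (1 rows):
stock.amt | stock.name
40 | eve
After SELECT (1 rows):
stock.name
eve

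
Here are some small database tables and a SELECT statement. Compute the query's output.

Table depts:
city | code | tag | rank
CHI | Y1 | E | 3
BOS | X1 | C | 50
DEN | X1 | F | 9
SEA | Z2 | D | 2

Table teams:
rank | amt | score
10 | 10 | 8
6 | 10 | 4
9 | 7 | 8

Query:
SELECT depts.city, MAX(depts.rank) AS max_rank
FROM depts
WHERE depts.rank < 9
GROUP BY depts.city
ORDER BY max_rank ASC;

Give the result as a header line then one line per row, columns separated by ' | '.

== RESULT ==
depts.city | max_rank
SEA | 2
CHI | 3

Derivation:
After WHERE (2 rows):
depts.city | depts.code | depts.tag | depts.rank
CHI | Y1 | E | 3
SEA | Z2 | D | 2
After GROUP BY (2 rows):
depts.city | max_rank
CHI | 3
SEA | 2
After ORDER BY (2 rows):
depts.city | max_rank
SEA | 2
CHI | 3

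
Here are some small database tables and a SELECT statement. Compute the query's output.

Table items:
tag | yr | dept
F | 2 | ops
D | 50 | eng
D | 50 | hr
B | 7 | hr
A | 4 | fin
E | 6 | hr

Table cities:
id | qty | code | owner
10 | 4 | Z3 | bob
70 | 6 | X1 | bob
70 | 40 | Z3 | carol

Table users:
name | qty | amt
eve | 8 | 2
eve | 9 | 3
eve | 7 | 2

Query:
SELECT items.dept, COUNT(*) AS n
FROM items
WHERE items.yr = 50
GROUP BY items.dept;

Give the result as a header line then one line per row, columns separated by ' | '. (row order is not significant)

After WHERE (2 rows):
items.tag | items.yr | items.dept
D | 50 | eng
D | 50 | hr
After GROUP BY (2 rows):
items.dept | n
eng | 1
hr | 1

== RESULT ==
items.dept | n
eng | 1
hr | 1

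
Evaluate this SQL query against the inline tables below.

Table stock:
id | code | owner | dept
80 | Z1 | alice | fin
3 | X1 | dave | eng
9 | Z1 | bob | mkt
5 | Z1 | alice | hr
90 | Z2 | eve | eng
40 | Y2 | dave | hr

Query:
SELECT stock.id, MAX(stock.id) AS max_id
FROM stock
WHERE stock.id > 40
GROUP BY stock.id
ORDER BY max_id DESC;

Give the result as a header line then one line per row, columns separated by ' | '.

After WHERE (2 rows):
stock.id | stock.code | stock.owner | stock.dept
80 | Z1 | alice | fin
90 | Z2 | eve | eng
After GROUP BY (2 rows):
stock.id | max_id
80 | 80
90 | 90
After ORDER BY (2 rows):
stock.id | max_id
90 | 90
80 | 80

== RESULT ==
stock.id | max_id
90 | 90
80 | 80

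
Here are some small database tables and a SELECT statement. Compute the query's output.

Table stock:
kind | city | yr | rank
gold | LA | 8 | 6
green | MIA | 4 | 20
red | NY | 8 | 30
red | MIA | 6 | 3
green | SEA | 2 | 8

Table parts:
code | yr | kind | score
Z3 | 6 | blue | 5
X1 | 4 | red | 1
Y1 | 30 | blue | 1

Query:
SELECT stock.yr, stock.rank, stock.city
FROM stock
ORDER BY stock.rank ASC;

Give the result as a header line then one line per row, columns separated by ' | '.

== RESULT ==
stock.yr | stock.rank | stock.city
6 | 3 | MIA
8 | 6 | LA
2 | 8 | SEA
4 | 20 | MIA
8 | 30 | NY

Derivation:
After SELECT (5 rows):
stock.yr | stock.rank | stock.city
8 | 6 | LA
4 | 20 | MIA
8 | 30 | NY
6 | 3 | MIA
2 | 8 | SEA
After ORDER BY (5 rows):
stock.yr | stock.rank | stock.city
6 | 3 | MIA
8 | 6 | LA
2 | 8 | SEA
4 | 20 | MIA
8 | 30 | NY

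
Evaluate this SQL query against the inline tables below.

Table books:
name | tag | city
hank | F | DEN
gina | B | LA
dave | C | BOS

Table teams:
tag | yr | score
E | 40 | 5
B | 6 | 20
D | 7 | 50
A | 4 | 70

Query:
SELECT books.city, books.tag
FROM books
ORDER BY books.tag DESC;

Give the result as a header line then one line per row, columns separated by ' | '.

After SELECT (3 rows):
books.city | books.tag
DEN | F
LA | B
BOS | C
After ORDER BY (3 rows):
books.city | books.tag
DEN | F
BOS | C
LA | B

== RESULT ==
books.city | books.tag
DEN | F
BOS | C
LA | B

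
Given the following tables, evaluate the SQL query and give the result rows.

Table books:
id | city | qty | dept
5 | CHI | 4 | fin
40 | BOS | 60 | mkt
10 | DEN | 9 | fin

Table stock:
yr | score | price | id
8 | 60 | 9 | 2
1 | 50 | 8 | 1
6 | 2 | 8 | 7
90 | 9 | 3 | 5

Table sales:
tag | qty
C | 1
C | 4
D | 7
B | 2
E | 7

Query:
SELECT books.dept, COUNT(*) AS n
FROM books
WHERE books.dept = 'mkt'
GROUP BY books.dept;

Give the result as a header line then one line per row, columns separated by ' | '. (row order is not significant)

After WHERE (1 rows):
books.id | books.city | books.qty | books.dept
40 | BOS | 60 | mkt
After GROUP BY (1 rows):
books.dept | n
mkt | 1

== RESULT ==
books.dept | n
mkt | 1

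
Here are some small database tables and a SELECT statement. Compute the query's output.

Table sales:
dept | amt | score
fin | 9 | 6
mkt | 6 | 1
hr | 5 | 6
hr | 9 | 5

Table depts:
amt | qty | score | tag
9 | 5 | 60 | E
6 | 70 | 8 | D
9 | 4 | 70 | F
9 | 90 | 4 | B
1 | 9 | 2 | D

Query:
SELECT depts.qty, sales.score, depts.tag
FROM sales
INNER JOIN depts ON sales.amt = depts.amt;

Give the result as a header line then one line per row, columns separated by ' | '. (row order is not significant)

After JOIN depts (7 rows):
sales.dept | sales.amt | sales.score | depts.amt | depts.qty | depts.score | depts.tag
fin | 9 | 6 | 9 | 5 | 60 | E
fin | 9 | 6 | 9 | 4 | 70 | F
fin | 9 | 6 | 9 | 90 | 4 | B
mkt | 6 | 1 | 6 | 70 | 8 | D
hr | 9 | 5 | 9 | 5 | 60 | E
hr | 9 | 5 | 9 | 4 | 70 | F
hr | 9 | 5 | 9 | 90 | 4 | B
After SELECT (7 rows):
depts.qty | sales.score | depts.tag
5 | 6 | E
4 | 6 | F
90 | 6 | B
70 | 1 | D
5 | 5 | E
4 | 5 | F
90 | 5 | B

== RESULT ==
depts.qty | sales.score | depts.tag
5 | 6 | E
4 | 6 | F
90 | 6 | B
70 | 1 | D
5 | 5 | E
4 | 5 | F
90 | 5 | B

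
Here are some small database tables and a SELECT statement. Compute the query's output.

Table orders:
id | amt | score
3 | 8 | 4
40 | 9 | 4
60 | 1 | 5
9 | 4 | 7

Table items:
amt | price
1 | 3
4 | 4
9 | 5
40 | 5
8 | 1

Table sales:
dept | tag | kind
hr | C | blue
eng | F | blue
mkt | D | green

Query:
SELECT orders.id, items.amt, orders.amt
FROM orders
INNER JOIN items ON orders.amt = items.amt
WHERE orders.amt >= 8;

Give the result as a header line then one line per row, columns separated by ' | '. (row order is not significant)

== RESULT ==
orders.id | items.amt | orders.amt
3 | 8 | 8
40 | 9 | 9

Derivation:
After JOIN items (4 rows):
orders.id | orders.amt | orders.score | items.amt | items.price
3 | 8 | 4 | 8 | 1
40 | 9 | 4 | 9 | 5
60 | 1 | 5 | 1 | 3
9 | 4 | 7 | 4 | 4
After WHERE (2 rows):
orders.id | orders.amt | orders.score | items.amt | items.price
3 | 8 | 4 | 8 | 1
40 | 9 | 4 | 9 | 5
After SELECT (2 rows):
orders.id | items.amt | orders.amt
3 | 8 | 8
40 | 9 | 9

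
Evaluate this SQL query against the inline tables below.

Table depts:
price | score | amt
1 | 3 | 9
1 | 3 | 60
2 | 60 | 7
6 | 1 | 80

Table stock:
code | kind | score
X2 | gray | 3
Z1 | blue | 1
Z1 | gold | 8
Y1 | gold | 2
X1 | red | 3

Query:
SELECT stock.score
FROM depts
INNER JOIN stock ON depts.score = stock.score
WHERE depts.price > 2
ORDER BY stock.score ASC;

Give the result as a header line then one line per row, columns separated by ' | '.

After JOIN stock (5 rows):
depts.price | depts.score | depts.amt | stock.code | stock.kind | stock.score
1 | 3 | 9 | X2 | gray | 3
1 | 3 | 9 | X1 | red | 3
1 | 3 | 60 | X2 | gray | 3
1 | 3 | 60 | X1 | red | 3
6 | 1 | 80 | Z1 | blue | 1
After WHERE (1 rows):
depts.price | depts.score | depts.amt | stock.code | stock.kind | stock.score
6 | 1 | 80 | Z1 | blue | 1
After SELECT (1 rows):
stock.score
1
After ORDER BY (1 rows):
stock.score
1

== RESULT ==
stock.score
1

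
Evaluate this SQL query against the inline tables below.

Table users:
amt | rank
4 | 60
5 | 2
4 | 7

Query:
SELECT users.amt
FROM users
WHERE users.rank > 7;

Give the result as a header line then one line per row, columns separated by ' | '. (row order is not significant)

== RESULT ==
users.amt
4

Derivation:
After WHERE (1 rows):
users.amt | users.rank
4 | 60
After SELECT (1 rows):
users.amt
4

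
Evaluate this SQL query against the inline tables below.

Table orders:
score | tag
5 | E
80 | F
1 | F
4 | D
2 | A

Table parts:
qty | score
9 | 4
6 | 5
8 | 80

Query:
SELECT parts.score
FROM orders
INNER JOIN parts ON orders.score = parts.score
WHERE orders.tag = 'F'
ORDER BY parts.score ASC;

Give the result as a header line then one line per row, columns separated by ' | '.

== RESULT ==
parts.score
80

Derivation:
After JOIN parts (3 rows):
orders.score | orders.tag | parts.qty | parts.score
5 | E | 6 | 5
80 | F | 8 | 80
4 | D | 9 | 4
After WHERE (1 rows):
orders.score | orders.tag | parts.qty | parts.score
80 | F | 8 | 80
After SELECT (1 rows):
parts.score
80
After ORDER BY (1 rows):
parts.score
80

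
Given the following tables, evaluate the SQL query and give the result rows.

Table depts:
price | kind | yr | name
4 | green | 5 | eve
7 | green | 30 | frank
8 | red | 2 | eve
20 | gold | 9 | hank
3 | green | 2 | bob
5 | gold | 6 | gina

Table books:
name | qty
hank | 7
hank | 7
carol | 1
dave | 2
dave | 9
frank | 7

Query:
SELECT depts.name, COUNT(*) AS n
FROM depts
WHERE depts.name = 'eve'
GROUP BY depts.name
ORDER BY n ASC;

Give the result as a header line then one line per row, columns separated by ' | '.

== RESULT ==
depts.name | n
eve | 2

Derivation:
After WHERE (2 rows):
depts.price | depts.kind | depts.yr | depts.name
4 | green | 5 | eve
8 | red | 2 | eve
After GROUP BY (1 rows):
depts.name | n
eve | 2
After ORDER BY (1 rows):
depts.name | n
eve | 2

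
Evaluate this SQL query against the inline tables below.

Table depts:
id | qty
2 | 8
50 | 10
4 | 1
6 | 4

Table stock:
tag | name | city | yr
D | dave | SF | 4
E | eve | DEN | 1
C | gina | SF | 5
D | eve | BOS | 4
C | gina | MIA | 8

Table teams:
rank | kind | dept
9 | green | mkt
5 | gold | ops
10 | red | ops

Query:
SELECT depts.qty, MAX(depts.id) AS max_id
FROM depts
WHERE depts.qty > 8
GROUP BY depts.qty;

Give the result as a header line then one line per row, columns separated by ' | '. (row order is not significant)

After WHERE (1 rows):
depts.id | depts.qty
50 | 10
After GROUP BY (1 rows):
depts.qty | max_id
10 | 50

== RESULT ==
depts.qty | max_id
10 | 50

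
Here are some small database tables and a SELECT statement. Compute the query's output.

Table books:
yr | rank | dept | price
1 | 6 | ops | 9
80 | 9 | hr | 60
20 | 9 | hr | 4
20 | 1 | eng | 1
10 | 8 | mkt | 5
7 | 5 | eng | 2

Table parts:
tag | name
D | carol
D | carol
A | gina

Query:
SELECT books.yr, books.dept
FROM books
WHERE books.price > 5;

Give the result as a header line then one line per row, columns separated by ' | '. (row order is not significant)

== RESULT ==
books.yr | books.dept
1 | ops
80 | hr

Derivation:
After WHERE (2 rows):
books.yr | books.rank | books.dept | books.price
1 | 6 | ops | 9
80 | 9 | hr | 60
After SELECT (2 rows):
books.yr | books.dept
1 | ops
80 | hr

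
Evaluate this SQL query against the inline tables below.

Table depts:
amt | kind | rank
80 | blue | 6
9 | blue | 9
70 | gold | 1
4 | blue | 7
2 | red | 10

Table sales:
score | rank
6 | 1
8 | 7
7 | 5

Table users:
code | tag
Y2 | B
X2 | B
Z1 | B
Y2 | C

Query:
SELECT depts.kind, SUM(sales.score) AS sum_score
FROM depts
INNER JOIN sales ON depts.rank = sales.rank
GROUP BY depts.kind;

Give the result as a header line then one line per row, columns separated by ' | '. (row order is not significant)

== RESULT ==
depts.kind | sum_score
gold | 6
blue | 8

Derivation:
After JOIN sales (2 rows):
depts.amt | depts.kind | depts.rank | sales.score | sales.rank
70 | gold | 1 | 6 | 1
4 | blue | 7 | 8 | 7
After GROUP BY (2 rows):
depts.kind | sum_score
gold | 6
blue | 8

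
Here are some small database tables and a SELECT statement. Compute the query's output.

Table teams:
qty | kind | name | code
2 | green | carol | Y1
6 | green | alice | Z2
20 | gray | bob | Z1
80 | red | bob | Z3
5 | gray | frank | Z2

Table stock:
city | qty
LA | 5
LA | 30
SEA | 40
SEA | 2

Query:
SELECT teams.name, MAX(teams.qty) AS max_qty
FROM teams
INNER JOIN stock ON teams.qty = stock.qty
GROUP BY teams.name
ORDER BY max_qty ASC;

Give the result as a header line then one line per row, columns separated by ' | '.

After JOIN stock (2 rows):
teams.qty | teams.kind | teams.name | teams.code | stock.city | stock.qty
2 | green | carol | Y1 | SEA | 2
5 | gray | frank | Z2 | LA | 5
After GROUP BY (2 rows):
teams.name | max_qty
carol | 2
frank | 5
After ORDER BY (2 rows):
teams.name | max_qty
carol | 2
frank | 5

== RESULT ==
teams.name | max_qty
carol | 2
frank | 5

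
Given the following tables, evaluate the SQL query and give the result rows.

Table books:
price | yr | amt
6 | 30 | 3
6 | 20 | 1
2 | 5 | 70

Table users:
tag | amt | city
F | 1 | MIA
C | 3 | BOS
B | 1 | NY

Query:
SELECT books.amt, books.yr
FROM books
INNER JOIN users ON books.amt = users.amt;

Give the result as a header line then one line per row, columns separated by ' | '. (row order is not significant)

After JOIN users (3 rows):
books.price | books.yr | books.amt | users.tag | users.amt | users.city
6 | 30 | 3 | C | 3 | BOS
6 | 20 | 1 | F | 1 | MIA
6 | 20 | 1 | B | 1 | NY
After SELECT (3 rows):
books.amt | books.yr
3 | 30
1 | 20
1 | 20

== RESULT ==
books.amt | books.yr
3 | 30
1 | 20
1 | 20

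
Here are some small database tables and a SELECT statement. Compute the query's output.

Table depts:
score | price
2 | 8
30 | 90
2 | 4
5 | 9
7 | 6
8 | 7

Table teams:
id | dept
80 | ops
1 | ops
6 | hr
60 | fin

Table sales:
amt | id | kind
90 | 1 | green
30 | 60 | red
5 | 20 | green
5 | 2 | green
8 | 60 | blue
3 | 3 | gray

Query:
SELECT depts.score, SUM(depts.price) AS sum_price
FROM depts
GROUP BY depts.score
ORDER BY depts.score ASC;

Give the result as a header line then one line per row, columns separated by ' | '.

After GROUP BY (5 rows):
depts.score | sum_price
2 | 12
30 | 90
5 | 9
7 | 6
8 | 7
After ORDER BY (5 rows):
depts.score | sum_price
2 | 12
5 | 9
7 | 6
8 | 7
30 | 90

== RESULT ==
depts.score | sum_price
2 | 12
5 | 9
7 | 6
8 | 7
30 | 90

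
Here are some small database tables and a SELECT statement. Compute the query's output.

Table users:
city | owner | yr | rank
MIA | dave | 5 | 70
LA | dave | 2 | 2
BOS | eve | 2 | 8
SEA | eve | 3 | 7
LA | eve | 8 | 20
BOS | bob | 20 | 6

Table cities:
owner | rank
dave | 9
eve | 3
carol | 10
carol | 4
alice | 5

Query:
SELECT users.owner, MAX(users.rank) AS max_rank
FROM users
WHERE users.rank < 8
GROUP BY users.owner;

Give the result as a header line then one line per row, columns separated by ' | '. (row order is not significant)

== RESULT ==
users.owner | max_rank
dave | 2
eve | 7
bob | 6

Derivation:
After WHERE (3 rows):
users.city | users.owner | users.yr | users.rank
LA | dave | 2 | 2
SEA | eve | 3 | 7
BOS | bob | 20 | 6
After GROUP BY (3 rows):
users.owner | max_rank
dave | 2
eve | 7
bob | 6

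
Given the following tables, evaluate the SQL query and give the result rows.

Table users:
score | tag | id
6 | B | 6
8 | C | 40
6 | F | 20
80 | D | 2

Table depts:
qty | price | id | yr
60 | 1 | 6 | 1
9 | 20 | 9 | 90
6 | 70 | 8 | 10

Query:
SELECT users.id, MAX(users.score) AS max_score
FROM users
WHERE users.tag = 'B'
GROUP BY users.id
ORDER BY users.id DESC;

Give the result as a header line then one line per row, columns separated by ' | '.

After WHERE (1 rows):
users.score | users.tag | users.id
6 | B | 6
After GROUP BY (1 rows):
users.id | max_score
6 | 6
After ORDER BY (1 rows):
users.id | max_score
6 | 6

== RESULT ==
users.id | max_score
6 | 6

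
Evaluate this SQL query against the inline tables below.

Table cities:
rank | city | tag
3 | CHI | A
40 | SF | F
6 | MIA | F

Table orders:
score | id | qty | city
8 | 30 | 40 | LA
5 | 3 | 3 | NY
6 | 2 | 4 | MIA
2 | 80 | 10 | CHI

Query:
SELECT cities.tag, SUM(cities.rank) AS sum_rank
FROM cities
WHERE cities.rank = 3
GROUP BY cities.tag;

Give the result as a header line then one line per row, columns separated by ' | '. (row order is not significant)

== RESULT ==
cities.tag | sum_rank
A | 3

Derivation:
After WHERE (1 rows):
cities.rank | cities.city | cities.tag
3 | CHI | A
After GROUP BY (1 rows):
cities.tag | sum_rank
A | 3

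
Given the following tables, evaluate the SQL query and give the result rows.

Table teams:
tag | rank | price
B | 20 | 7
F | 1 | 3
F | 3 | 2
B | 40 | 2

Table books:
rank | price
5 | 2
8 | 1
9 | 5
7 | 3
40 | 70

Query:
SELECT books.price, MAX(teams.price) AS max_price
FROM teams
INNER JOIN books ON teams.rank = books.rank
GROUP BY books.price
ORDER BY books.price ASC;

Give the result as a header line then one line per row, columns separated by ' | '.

== RESULT ==
books.price | max_price
70 | 2

Derivation:
After JOIN books (1 rows):
teams.tag | teams.rank | teams.price | books.rank | books.price
B | 40 | 2 | 40 | 70
After GROUP BY (1 rows):
books.price | max_price
70 | 2
After ORDER BY (1 rows):
books.price | max_price
70 | 2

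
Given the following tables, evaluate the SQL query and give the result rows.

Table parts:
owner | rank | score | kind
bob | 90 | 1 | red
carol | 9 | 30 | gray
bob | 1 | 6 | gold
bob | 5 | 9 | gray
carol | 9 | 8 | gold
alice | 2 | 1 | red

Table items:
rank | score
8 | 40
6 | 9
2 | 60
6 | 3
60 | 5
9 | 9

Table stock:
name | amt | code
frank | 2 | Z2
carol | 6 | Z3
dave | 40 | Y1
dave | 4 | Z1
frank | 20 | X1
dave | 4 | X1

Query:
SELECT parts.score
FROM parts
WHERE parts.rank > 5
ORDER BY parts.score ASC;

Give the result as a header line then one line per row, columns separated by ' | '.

After WHERE (3 rows):
parts.owner | parts.rank | parts.score | parts.kind
bob | 90 | 1 | red
carol | 9 | 30 | gray
carol | 9 | 8 | gold
After SELECT (3 rows):
parts.score
1
30
8
After ORDER BY (3 rows):
parts.score
1
8
30

== RESULT ==
parts.score
1
8
30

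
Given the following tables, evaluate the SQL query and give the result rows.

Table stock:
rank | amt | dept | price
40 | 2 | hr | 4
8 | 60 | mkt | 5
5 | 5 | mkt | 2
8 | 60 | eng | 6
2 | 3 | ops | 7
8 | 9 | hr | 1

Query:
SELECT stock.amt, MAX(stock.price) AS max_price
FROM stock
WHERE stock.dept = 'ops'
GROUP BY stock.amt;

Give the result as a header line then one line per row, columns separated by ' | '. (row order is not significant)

After WHERE (1 rows):
stock.rank | stock.amt | stock.dept | stock.price
2 | 3 | ops | 7
After GROUP BY (1 rows):
stock.amt | max_price
3 | 7

== RESULT ==
stock.amt | max_price
3 | 7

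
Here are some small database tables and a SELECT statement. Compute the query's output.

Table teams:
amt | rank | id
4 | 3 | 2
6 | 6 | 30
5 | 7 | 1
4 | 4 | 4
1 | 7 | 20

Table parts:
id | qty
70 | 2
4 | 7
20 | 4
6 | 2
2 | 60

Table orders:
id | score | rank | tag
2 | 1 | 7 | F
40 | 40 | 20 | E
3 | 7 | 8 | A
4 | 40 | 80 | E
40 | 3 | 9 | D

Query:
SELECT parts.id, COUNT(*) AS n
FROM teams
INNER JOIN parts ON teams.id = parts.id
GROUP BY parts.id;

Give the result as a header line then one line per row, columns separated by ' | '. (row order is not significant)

After JOIN parts (3 rows):
teams.amt | teams.rank | teams.id | parts.id | parts.qty
4 | 3 | 2 | 2 | 60
4 | 4 | 4 | 4 | 7
1 | 7 | 20 | 20 | 4
After GROUP BY (3 rows):
parts.id | n
2 | 1
4 | 1
20 | 1

== RESULT ==
parts.id | n
2 | 1
4 | 1
20 | 1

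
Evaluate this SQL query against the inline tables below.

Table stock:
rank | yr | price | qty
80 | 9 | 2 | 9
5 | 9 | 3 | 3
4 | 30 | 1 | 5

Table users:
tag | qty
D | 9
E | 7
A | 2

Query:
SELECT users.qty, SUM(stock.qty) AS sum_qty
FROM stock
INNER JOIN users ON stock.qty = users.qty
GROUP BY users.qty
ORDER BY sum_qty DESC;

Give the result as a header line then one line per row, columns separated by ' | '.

After JOIN users (1 rows):
stock.rank | stock.yr | stock.price | stock.qty | users.tag | users.qty
80 | 9 | 2 | 9 | D | 9
After GROUP BY (1 rows):
users.qty | sum_qty
9 | 9
After ORDER BY (1 rows):
users.qty | sum_qty
9 | 9

== RESULT ==
users.qty | sum_qty
9 | 9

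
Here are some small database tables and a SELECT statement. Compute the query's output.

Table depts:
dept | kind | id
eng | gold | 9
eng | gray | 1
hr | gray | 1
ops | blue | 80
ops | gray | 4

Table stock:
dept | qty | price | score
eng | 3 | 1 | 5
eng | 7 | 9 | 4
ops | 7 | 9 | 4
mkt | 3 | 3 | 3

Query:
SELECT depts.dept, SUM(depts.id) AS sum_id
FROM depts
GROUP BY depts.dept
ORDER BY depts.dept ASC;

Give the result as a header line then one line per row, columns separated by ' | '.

== RESULT ==
depts.dept | sum_id
eng | 10
hr | 1
ops | 84

Derivation:
After GROUP BY (3 rows):
depts.dept | sum_id
eng | 10
hr | 1
ops | 84
After ORDER BY (3 rows):
depts.dept | sum_id
eng | 10
hr | 1
ops | 84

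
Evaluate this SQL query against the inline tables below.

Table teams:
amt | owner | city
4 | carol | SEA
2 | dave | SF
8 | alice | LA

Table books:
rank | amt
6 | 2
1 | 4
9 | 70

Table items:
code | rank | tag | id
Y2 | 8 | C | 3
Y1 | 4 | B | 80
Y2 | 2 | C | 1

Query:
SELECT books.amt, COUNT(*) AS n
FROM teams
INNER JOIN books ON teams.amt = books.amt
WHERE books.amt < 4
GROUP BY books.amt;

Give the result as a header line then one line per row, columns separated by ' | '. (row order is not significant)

== RESULT ==
books.amt | n
2 | 1

Derivation:
After JOIN books (2 rows):
teams.amt | teams.owner | teams.city | books.rank | books.amt
4 | carol | SEA | 1 | 4
2 | dave | SF | 6 | 2
After WHERE (1 rows):
teams.amt | teams.owner | teams.city | books.rank | books.amt
2 | dave | SF | 6 | 2
After GROUP BY (1 rows):
books.amt | n
2 | 1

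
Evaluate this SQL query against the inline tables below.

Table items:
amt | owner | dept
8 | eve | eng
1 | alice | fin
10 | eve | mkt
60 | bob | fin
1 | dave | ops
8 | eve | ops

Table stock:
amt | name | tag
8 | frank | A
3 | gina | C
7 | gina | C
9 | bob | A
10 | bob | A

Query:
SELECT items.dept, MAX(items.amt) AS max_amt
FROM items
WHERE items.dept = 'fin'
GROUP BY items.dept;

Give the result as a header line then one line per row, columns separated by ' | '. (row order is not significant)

After WHERE (2 rows):
items.amt | items.owner | items.dept
1 | alice | fin
60 | bob | fin
After GROUP BY (1 rows):
items.dept | max_amt
fin | 60

== RESULT ==
items.dept | max_amt
fin | 60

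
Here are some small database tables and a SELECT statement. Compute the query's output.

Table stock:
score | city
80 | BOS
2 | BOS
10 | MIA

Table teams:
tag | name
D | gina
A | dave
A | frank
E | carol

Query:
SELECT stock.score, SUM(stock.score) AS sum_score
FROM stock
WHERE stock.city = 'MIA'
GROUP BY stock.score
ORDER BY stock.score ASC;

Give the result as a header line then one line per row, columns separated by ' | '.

After WHERE (1 rows):
stock.score | stock.city
10 | MIA
After GROUP BY (1 rows):
stock.score | sum_score
10 | 10
After ORDER BY (1 rows):
stock.score | sum_score
10 | 10

== RESULT ==
stock.score | sum_score
10 | 10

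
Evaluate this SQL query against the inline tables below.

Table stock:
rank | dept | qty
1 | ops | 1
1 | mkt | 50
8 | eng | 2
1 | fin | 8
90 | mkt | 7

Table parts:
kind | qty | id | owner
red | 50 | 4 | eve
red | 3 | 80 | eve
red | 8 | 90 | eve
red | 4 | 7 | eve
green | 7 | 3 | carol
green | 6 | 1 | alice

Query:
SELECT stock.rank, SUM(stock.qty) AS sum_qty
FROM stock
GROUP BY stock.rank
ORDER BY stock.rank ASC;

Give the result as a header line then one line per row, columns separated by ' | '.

== RESULT ==
stock.rank | sum_qty
1 | 59
8 | 2
90 | 7

Derivation:
After GROUP BY (3 rows):
stock.rank | sum_qty
1 | 59
8 | 2
90 | 7
After ORDER BY (3 rows):
stock.rank | sum_qty
1 | 59
8 | 2
90 | 7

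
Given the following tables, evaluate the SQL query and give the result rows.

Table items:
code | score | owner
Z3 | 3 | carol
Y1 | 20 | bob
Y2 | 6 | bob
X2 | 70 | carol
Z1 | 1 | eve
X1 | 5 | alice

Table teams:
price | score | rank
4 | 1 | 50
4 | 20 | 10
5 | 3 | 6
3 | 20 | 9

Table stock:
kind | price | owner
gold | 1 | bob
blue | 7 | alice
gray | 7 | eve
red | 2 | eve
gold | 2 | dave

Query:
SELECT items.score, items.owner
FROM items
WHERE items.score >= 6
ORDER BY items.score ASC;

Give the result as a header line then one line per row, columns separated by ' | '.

After WHERE (3 rows):
items.code | items.score | items.owner
Y1 | 20 | bob
Y2 | 6 | bob
X2 | 70 | carol
After SELECT (3 rows):
items.score | items.owner
20 | bob
6 | bob
70 | carol
After ORDER BY (3 rows):
items.score | items.owner
6 | bob
20 | bob
70 | carol

== RESULT ==
items.score | items.owner
6 | bob
20 | bob
70 | carol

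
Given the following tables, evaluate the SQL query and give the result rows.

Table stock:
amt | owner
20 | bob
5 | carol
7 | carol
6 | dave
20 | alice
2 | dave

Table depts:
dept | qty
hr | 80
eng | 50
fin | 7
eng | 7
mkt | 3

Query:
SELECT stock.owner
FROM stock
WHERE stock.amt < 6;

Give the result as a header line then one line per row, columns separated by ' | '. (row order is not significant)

After WHERE (2 rows):
stock.amt | stock.owner
5 | carol
2 | dave
After SELECT (2 rows):
stock.owner
carol
dave

== RESULT ==
stock.owner
carol
dave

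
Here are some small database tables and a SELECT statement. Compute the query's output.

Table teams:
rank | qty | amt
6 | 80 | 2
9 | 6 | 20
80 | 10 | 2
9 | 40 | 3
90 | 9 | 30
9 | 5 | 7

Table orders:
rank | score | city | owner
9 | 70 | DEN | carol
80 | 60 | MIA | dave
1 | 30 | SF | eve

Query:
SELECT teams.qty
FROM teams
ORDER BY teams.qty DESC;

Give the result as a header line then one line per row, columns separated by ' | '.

After SELECT (6 rows):
teams.qty
80
6
10
40
9
5
After ORDER BY (6 rows):
teams.qty
80
40
10
9
6
5

== RESULT ==
teams.qty
80
40
10
9
6
5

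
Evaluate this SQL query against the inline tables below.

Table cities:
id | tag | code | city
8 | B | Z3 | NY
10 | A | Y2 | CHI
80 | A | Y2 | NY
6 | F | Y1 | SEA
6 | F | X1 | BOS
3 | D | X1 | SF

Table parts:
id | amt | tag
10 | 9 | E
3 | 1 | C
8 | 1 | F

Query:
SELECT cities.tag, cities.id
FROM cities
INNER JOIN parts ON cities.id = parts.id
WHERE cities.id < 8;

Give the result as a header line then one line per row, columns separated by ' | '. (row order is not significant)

== RESULT ==
cities.tag | cities.id
D | 3

Derivation:
After JOIN parts (3 rows):
cities.id | cities.tag | cities.code | cities.city | parts.id | parts.amt | parts.tag
8 | B | Z3 | NY | 8 | 1 | F
10 | A | Y2 | CHI | 10 | 9 | E
3 | D | X1 | SF | 3 | 1 | C
After WHERE (1 rows):
cities.id | cities.tag | cities.code | cities.city | parts.id | parts.amt | parts.tag
3 | D | X1 | SF | 3 | 1 | C
After SELECT (1 rows):
cities.tag | cities.id
D | 3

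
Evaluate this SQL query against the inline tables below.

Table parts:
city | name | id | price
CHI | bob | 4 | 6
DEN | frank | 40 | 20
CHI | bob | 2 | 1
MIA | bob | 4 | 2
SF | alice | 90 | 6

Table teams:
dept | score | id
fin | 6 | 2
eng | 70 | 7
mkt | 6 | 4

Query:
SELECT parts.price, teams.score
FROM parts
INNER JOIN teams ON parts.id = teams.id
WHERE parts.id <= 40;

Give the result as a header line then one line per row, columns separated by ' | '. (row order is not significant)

After JOIN teams (3 rows):
parts.city | parts.name | parts.id | parts.price | teams.dept | teams.score | teams.id
CHI | bob | 4 | 6 | mkt | 6 | 4
CHI | bob | 2 | 1 | fin | 6 | 2
MIA | bob | 4 | 2 | mkt | 6 | 4
After WHERE (3 rows):
parts.city | parts.name | parts.id | parts.price | teams.dept | teams.score | teams.id
CHI | bob | 4 | 6 | mkt | 6 | 4
CHI | bob | 2 | 1 | fin | 6 | 2
MIA | bob | 4 | 2 | mkt | 6 | 4
After SELECT (3 rows):
parts.price | teams.score
6 | 6
1 | 6
2 | 6

== RESULT ==
parts.price | teams.score
6 | 6
1 | 6
2 | 6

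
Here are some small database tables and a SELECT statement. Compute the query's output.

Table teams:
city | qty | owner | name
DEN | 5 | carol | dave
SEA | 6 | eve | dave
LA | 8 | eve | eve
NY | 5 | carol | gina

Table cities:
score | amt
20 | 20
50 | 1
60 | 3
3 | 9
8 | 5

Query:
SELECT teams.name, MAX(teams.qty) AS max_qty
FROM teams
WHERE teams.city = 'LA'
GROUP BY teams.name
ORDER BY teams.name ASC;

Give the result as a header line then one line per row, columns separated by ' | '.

== RESULT ==
teams.name | max_qty
eve | 8

Derivation:
After WHERE (1 rows):
teams.city | teams.qty | teams.owner | teams.name
LA | 8 | eve | eve
After GROUP BY (1 rows):
teams.name | max_qty
eve | 8
After ORDER BY (1 rows):
teams.name | max_qty
eve | 8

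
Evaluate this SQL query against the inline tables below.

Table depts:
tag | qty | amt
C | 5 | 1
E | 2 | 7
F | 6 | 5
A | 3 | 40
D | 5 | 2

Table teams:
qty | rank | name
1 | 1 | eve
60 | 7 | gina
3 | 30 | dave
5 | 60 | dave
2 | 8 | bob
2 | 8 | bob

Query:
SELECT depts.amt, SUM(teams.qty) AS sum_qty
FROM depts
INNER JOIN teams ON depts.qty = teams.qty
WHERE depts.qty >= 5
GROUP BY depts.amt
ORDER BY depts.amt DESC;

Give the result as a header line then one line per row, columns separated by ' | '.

After JOIN teams (5 rows):
depts.tag | depts.qty | depts.amt | teams.qty | teams.rank | teams.name
C | 5 | 1 | 5 | 60 | dave
E | 2 | 7 | 2 | 8 | bob
E | 2 | 7 | 2 | 8 | bob
A | 3 | 40 | 3 | 30 | dave
D | 5 | 2 | 5 | 60 | dave
After WHERE (2 rows):
depts.tag | depts.qty | depts.amt | teams.qty | teams.rank | teams.name
C | 5 | 1 | 5 | 60 | dave
D | 5 | 2 | 5 | 60 | dave
After GROUP BY (2 rows):
depts.amt | sum_qty
1 | 5
2 | 5
After ORDER BY (2 rows):
depts.amt | sum_qty
2 | 5
1 | 5

== RESULT ==
depts.amt | sum_qty
2 | 5
1 | 5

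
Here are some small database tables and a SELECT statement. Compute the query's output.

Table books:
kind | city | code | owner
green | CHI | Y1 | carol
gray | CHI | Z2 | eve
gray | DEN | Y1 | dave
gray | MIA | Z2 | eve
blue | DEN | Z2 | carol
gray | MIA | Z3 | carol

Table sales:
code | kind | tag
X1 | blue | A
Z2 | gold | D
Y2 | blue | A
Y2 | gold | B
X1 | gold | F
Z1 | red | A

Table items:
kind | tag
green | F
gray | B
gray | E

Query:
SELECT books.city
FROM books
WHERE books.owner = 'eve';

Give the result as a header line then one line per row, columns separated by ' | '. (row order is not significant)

After WHERE (2 rows):
books.kind | books.city | books.code | books.owner
gray | CHI | Z2 | eve
gray | MIA | Z2 | eve
After SELECT (2 rows):
books.city
CHI
MIA

== RESULT ==
books.city
CHI
MIA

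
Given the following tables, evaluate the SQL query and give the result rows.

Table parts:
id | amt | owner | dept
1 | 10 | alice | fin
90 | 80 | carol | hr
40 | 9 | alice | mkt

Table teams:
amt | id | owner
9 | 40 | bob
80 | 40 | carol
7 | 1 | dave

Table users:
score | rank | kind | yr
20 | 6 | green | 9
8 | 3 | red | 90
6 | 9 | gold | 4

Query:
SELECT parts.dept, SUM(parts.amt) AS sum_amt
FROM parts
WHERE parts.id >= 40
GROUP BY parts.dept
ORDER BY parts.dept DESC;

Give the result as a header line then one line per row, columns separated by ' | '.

== RESULT ==
parts.dept | sum_amt
mkt | 9
hr | 80

Derivation:
After WHERE (2 rows):
parts.id | parts.amt | parts.owner | parts.dept
90 | 80 | carol | hr
40 | 9 | alice | mkt
After GROUP BY (2 rows):
parts.dept | sum_amt
hr | 80
mkt | 9
After ORDER BY (2 rows):
parts.dept | sum_amt
mkt | 9
hr | 80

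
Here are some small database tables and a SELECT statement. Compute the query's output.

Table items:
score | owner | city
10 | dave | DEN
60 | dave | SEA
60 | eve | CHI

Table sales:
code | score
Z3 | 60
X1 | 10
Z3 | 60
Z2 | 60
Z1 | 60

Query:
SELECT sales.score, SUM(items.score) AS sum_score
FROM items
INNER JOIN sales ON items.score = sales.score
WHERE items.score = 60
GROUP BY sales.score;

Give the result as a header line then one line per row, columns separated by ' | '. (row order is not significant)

== RESULT ==
sales.score | sum_score
60 | 480

Derivation:
After JOIN sales (9 rows):
items.score | items.owner | items.city | sales.code | sales.score
10 | dave | DEN | X1 | 10
60 | dave | SEA | Z3 | 60
60 | dave | SEA | Z3 | 60
60 | dave | SEA | Z2 | 60
60 | dave | SEA | Z1 | 60
60 | eve | CHI | Z3 | 60
60 | eve | CHI | Z3 | 60
60 | eve | CHI | Z2 | 60
60 | eve | CHI | Z1 | 60
After WHERE (8 rows):
items.score | items.owner | items.city | sales.code | sales.score
60 | dave | SEA | Z3 | 60
60 | dave | SEA | Z3 | 60
60 | dave | SEA | Z2 | 60
60 | dave | SEA | Z1 | 60
60 | eve | CHI | Z3 | 60
60 | eve | CHI | Z3 | 60
60 | eve | CHI | Z2 | 60
60 | eve | CHI | Z1 | 60
After GROUP BY (1 rows):
sales.score | sum_score
60 | 480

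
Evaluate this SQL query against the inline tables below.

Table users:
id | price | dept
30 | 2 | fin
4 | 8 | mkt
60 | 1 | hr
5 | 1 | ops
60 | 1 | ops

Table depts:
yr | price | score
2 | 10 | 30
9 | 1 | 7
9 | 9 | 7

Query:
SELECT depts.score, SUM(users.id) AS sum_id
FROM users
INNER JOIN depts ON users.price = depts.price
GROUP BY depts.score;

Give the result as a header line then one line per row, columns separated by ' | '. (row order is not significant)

After JOIN depts (3 rows):
users.id | users.price | users.dept | depts.yr | depts.price | depts.score
60 | 1 | hr | 9 | 1 | 7
5 | 1 | ops | 9 | 1 | 7
60 | 1 | ops | 9 | 1 | 7
After GROUP BY (1 rows):
depts.score | sum_id
7 | 125

== RESULT ==
depts.score | sum_id
7 | 125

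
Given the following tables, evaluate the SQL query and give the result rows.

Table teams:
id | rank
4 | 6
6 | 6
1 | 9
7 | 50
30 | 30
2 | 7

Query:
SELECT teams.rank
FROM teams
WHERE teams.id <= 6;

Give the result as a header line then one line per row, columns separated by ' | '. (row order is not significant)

After WHERE (4 rows):
teams.id | teams.rank
4 | 6
6 | 6
1 | 9
2 | 7
After SELECT (4 rows):
teams.rank
6
6
9
7

== RESULT ==
teams.rank
6
6
9
7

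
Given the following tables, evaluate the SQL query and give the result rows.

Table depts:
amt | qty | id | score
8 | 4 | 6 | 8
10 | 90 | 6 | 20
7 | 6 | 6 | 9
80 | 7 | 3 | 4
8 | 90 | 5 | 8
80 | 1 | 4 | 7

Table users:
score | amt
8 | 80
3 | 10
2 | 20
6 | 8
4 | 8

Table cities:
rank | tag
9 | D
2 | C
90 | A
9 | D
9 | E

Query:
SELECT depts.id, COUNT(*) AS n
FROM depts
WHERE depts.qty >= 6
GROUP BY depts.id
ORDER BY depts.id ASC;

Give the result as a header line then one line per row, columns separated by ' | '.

After WHERE (4 rows):
depts.amt | depts.qty | depts.id | depts.score
10 | 90 | 6 | 20
7 | 6 | 6 | 9
80 | 7 | 3 | 4
8 | 90 | 5 | 8
After GROUP BY (3 rows):
depts.id | n
6 | 2
3 | 1
5 | 1
After ORDER BY (3 rows):
depts.id | n
3 | 1
5 | 1
6 | 2

== RESULT ==
depts.id | n
3 | 1
5 | 1
6 | 2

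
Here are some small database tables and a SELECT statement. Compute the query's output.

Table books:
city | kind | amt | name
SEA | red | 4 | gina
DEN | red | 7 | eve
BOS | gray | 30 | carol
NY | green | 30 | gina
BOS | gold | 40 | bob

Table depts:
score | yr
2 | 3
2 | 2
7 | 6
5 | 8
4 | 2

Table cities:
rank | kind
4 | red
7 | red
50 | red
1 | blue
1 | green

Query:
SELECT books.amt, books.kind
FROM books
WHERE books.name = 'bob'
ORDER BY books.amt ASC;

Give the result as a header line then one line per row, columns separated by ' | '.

== RESULT ==
books.amt | books.kind
40 | gold

Derivation:
After WHERE (1 rows):
books.city | books.kind | books.amt | books.name
BOS | gold | 40 | bob
After SELECT (1 rows):
books.amt | books.kind
40 | gold
After ORDER BY (1 rows):
books.amt | books.kind
40 | gold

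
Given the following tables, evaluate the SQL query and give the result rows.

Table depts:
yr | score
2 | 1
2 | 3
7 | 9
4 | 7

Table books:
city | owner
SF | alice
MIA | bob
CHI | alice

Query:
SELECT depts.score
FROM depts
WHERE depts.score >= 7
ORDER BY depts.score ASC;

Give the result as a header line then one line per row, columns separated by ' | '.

== RESULT ==
depts.score
7
9

Derivation:
After WHERE (2 rows):
depts.yr | depts.score
7 | 9
4 | 7
After SELECT (2 rows):
depts.score
9
7
After ORDER BY (2 rows):
depts.score
7
9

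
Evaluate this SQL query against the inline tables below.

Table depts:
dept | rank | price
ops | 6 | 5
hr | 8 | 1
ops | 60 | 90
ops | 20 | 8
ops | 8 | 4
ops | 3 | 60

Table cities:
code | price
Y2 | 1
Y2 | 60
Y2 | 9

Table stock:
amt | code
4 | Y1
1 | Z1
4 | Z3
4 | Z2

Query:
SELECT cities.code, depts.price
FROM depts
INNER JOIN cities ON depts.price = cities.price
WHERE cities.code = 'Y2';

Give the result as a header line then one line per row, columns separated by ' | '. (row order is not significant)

After JOIN cities (2 rows):
depts.dept | depts.rank | depts.price | cities.code | cities.price
hr | 8 | 1 | Y2 | 1
ops | 3 | 60 | Y2 | 60
After WHERE (2 rows):
depts.dept | depts.rank | depts.price | cities.code | cities.price
hr | 8 | 1 | Y2 | 1
ops | 3 | 60 | Y2 | 60
After SELECT (2 rows):
cities.code | depts.price
Y2 | 1
Y2 | 60

== RESULT ==
cities.code | depts.price
Y2 | 1
Y2 | 60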